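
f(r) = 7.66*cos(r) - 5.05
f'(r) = -7.66*sin(r)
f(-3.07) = -12.69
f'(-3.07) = 0.55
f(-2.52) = -11.28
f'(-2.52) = 4.46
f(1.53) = -4.74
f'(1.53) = -7.65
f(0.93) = -0.47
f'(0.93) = -6.14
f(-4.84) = -4.08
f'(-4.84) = -7.60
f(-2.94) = -12.55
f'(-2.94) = 1.53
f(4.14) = -9.20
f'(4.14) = 6.44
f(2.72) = -12.04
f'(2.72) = -3.13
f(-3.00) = -12.63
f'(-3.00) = 1.08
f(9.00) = -12.03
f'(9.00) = -3.16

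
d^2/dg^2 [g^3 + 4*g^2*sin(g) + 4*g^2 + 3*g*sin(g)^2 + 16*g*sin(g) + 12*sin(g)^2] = -4*g^2*sin(g) + 6*g*cos(2*g) + 16*sqrt(2)*g*cos(g + pi/4) + 6*g + 8*sin(g) + 6*sin(2*g) + 32*cos(g) + 24*cos(2*g) + 8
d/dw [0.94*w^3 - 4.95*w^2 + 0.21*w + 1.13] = 2.82*w^2 - 9.9*w + 0.21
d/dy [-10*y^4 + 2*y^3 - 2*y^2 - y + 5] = -40*y^3 + 6*y^2 - 4*y - 1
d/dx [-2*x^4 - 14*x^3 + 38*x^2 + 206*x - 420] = -8*x^3 - 42*x^2 + 76*x + 206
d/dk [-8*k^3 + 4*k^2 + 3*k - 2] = -24*k^2 + 8*k + 3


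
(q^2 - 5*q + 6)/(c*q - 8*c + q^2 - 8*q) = (q^2 - 5*q + 6)/(c*q - 8*c + q^2 - 8*q)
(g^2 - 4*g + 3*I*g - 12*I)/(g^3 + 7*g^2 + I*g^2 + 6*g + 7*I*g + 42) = (g - 4)/(g^2 + g*(7 - 2*I) - 14*I)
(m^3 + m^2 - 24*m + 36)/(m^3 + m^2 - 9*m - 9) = (m^2 + 4*m - 12)/(m^2 + 4*m + 3)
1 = 1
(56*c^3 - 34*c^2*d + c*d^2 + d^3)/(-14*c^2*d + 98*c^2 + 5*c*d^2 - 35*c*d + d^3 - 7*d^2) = (-4*c + d)/(d - 7)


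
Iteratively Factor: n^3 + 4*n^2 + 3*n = (n + 1)*(n^2 + 3*n) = n*(n + 1)*(n + 3)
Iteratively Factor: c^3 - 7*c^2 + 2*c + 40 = (c + 2)*(c^2 - 9*c + 20) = (c - 4)*(c + 2)*(c - 5)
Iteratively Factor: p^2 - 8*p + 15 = (p - 5)*(p - 3)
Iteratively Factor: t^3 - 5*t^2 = (t)*(t^2 - 5*t) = t*(t - 5)*(t)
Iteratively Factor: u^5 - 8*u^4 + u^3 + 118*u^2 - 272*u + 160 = (u - 2)*(u^4 - 6*u^3 - 11*u^2 + 96*u - 80) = (u - 4)*(u - 2)*(u^3 - 2*u^2 - 19*u + 20) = (u - 4)*(u - 2)*(u - 1)*(u^2 - u - 20) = (u - 5)*(u - 4)*(u - 2)*(u - 1)*(u + 4)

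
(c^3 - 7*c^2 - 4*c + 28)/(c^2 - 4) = c - 7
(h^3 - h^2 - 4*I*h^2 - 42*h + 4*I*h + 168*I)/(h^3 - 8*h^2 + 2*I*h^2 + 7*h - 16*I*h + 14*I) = (h^2 + h*(6 - 4*I) - 24*I)/(h^2 + h*(-1 + 2*I) - 2*I)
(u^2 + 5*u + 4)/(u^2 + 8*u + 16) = (u + 1)/(u + 4)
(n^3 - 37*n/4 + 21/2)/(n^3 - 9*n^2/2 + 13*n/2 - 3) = (n + 7/2)/(n - 1)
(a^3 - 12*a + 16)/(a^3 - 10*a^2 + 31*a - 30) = (a^2 + 2*a - 8)/(a^2 - 8*a + 15)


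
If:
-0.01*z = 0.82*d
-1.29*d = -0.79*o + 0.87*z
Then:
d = -0.0121951219512195*z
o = 1.08135226921889*z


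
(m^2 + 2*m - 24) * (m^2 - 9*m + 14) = m^4 - 7*m^3 - 28*m^2 + 244*m - 336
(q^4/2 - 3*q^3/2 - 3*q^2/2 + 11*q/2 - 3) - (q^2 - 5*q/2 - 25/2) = q^4/2 - 3*q^3/2 - 5*q^2/2 + 8*q + 19/2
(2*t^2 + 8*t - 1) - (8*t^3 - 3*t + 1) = -8*t^3 + 2*t^2 + 11*t - 2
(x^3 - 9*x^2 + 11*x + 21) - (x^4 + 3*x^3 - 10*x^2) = -x^4 - 2*x^3 + x^2 + 11*x + 21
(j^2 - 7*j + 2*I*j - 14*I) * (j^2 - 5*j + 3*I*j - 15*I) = j^4 - 12*j^3 + 5*I*j^3 + 29*j^2 - 60*I*j^2 + 72*j + 175*I*j - 210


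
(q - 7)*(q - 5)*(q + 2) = q^3 - 10*q^2 + 11*q + 70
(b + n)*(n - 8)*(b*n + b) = b^2*n^2 - 7*b^2*n - 8*b^2 + b*n^3 - 7*b*n^2 - 8*b*n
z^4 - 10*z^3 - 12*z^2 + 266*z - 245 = (z - 7)^2*(z - 1)*(z + 5)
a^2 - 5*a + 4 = (a - 4)*(a - 1)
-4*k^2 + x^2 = (-2*k + x)*(2*k + x)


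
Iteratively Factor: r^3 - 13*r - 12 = (r + 3)*(r^2 - 3*r - 4) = (r + 1)*(r + 3)*(r - 4)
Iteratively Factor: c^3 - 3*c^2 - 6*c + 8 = (c - 1)*(c^2 - 2*c - 8) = (c - 4)*(c - 1)*(c + 2)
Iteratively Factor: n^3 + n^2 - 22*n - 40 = (n + 4)*(n^2 - 3*n - 10) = (n - 5)*(n + 4)*(n + 2)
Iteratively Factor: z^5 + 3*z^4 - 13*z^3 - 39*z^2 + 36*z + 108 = (z + 3)*(z^4 - 13*z^2 + 36) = (z - 3)*(z + 3)*(z^3 + 3*z^2 - 4*z - 12) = (z - 3)*(z - 2)*(z + 3)*(z^2 + 5*z + 6) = (z - 3)*(z - 2)*(z + 3)^2*(z + 2)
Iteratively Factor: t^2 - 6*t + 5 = (t - 1)*(t - 5)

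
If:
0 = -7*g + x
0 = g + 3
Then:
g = -3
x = -21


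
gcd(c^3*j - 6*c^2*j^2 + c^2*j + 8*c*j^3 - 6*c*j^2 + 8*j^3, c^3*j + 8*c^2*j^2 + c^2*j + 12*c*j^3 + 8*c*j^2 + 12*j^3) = c*j + j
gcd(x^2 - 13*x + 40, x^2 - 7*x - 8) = x - 8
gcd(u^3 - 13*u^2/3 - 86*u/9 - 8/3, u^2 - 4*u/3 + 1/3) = 1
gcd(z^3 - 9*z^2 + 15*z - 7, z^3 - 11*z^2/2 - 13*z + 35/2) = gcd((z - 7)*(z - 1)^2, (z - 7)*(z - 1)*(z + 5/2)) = z^2 - 8*z + 7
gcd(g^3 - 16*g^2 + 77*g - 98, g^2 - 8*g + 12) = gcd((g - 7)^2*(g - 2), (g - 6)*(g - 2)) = g - 2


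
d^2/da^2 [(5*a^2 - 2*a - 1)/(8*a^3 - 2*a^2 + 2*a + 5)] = 2*(320*a^6 - 384*a^5 - 528*a^4 - 1228*a^3 + 570*a^2 + 72*a + 131)/(512*a^9 - 384*a^8 + 480*a^7 + 760*a^6 - 360*a^5 + 516*a^4 + 488*a^3 - 90*a^2 + 150*a + 125)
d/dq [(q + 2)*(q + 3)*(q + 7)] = 3*q^2 + 24*q + 41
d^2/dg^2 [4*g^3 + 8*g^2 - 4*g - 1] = 24*g + 16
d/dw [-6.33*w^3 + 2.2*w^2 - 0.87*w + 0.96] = -18.99*w^2 + 4.4*w - 0.87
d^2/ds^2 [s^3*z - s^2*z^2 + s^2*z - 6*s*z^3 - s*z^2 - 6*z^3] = 2*z*(3*s - z + 1)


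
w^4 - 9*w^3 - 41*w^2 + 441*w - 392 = (w - 8)*(w - 7)*(w - 1)*(w + 7)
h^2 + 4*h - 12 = (h - 2)*(h + 6)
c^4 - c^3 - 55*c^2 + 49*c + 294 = (c - 7)*(c - 3)*(c + 2)*(c + 7)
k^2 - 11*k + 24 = (k - 8)*(k - 3)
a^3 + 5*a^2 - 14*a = a*(a - 2)*(a + 7)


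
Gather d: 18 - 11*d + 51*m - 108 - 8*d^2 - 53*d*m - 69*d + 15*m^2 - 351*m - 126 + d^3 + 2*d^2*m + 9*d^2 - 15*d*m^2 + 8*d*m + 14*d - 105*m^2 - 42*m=d^3 + d^2*(2*m + 1) + d*(-15*m^2 - 45*m - 66) - 90*m^2 - 342*m - 216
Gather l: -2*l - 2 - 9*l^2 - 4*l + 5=-9*l^2 - 6*l + 3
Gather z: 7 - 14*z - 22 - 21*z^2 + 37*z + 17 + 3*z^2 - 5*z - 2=-18*z^2 + 18*z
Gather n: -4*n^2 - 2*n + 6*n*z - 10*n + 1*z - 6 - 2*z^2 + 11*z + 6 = -4*n^2 + n*(6*z - 12) - 2*z^2 + 12*z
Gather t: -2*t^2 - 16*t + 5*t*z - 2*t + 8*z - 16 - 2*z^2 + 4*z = -2*t^2 + t*(5*z - 18) - 2*z^2 + 12*z - 16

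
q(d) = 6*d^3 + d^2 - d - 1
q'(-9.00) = 1439.00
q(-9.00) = -4285.00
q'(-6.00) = 635.00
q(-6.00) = -1255.00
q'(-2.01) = 67.70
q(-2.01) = -43.67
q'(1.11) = 23.40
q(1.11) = 7.33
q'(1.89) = 67.08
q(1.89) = 41.19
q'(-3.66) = 232.80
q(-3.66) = -278.11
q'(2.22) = 92.15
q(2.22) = 67.35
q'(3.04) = 171.43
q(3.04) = 173.77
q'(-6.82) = 822.58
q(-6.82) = -1850.96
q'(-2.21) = 82.49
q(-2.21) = -58.67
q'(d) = 18*d^2 + 2*d - 1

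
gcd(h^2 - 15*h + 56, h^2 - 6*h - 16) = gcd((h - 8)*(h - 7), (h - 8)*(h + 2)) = h - 8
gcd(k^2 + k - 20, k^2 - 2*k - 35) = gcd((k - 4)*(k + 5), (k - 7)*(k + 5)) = k + 5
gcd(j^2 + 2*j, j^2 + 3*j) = j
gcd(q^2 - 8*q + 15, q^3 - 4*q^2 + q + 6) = q - 3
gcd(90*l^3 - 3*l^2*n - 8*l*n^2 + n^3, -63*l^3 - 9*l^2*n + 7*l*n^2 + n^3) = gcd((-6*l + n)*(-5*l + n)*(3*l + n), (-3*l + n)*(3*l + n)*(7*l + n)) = 3*l + n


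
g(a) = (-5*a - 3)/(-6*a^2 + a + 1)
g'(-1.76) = -0.08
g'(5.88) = -0.03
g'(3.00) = -0.15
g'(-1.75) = -0.08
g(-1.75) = -0.30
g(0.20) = -4.17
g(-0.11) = -3.00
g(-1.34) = -0.33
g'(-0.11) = 2.39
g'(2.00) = -0.44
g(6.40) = 0.15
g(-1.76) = -0.30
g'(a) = (-5*a - 3)*(12*a - 1)/(-6*a^2 + a + 1)^2 - 5/(-6*a^2 + a + 1)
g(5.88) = 0.16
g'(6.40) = -0.03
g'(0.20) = -11.28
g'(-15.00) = 0.00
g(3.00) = 0.36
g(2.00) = 0.62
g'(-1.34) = -0.06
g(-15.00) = -0.05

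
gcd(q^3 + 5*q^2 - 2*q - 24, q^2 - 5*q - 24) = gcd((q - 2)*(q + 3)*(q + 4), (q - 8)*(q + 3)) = q + 3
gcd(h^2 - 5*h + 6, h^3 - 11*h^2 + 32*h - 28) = h - 2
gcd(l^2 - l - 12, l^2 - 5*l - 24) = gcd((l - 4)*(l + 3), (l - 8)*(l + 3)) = l + 3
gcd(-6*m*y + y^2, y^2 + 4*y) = y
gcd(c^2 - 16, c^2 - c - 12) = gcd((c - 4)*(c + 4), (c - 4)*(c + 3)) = c - 4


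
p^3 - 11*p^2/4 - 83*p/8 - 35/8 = (p - 5)*(p + 1/2)*(p + 7/4)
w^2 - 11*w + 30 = (w - 6)*(w - 5)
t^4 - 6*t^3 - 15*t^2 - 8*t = t*(t - 8)*(t + 1)^2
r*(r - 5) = r^2 - 5*r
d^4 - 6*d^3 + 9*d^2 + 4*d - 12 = (d - 3)*(d - 2)^2*(d + 1)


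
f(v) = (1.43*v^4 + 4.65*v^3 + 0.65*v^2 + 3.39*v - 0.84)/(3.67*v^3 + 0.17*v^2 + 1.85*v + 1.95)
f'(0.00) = 2.15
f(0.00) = -0.43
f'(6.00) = 0.39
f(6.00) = 3.57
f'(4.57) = 0.40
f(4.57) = 3.01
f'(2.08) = 0.49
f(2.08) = 1.96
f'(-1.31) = 1.46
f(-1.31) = 1.23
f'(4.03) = 0.40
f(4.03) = 2.79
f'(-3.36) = 0.42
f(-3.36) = -0.01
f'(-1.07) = 3.14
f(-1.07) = 1.74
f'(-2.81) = 0.45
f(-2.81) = 0.23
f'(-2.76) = 0.45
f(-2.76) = 0.25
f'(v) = (-11.01*v^2 - 0.34*v - 1.85)*(1.43*v^4 + 4.65*v^3 + 0.65*v^2 + 3.39*v - 0.84)/(3.67*v^3 + 0.17*v^2 + 1.85*v + 1.95)^2 + (5.72*v^3 + 13.95*v^2 + 1.3*v + 3.39)/(3.67*v^3 + 0.17*v^2 + 1.85*v + 1.95) = (5.2481*v^6 + 0.486200000000004*v^5 + 6.3415*v^4 + 3.4764*v^3 + 37.0771*v^2 + 2.8206*v + 8.1645)/(13.4689*v^6 + 1.2478*v^5 + 13.6079*v^4 + 14.942*v^3 + 4.0855*v^2 + 7.215*v + 3.8025)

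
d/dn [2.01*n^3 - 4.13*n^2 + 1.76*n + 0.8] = 6.03*n^2 - 8.26*n + 1.76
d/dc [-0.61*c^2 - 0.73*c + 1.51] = -1.22*c - 0.73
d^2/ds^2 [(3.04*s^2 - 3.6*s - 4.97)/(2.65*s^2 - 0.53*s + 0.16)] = (2.8421709430404e-14*s^4 - 42.02264*s^3 - 217.14471*s^2 + 51.04059*s + 0.967501999999999)/(18.609625*s^6 - 11.165775*s^5 + 5.603955*s^4 - 1.497197*s^3 + 0.338352*s^2 - 0.040704*s + 0.004096)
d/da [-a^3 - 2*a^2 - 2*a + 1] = -3*a^2 - 4*a - 2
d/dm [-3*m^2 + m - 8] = 1 - 6*m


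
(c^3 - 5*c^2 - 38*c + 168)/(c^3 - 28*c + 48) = (c - 7)/(c - 2)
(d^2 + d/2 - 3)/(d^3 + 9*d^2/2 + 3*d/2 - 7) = (2*d - 3)/(2*d^2 + 5*d - 7)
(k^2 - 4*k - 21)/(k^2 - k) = (k^2 - 4*k - 21)/(k*(k - 1))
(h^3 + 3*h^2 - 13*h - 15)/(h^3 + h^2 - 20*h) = (h^2 - 2*h - 3)/(h*(h - 4))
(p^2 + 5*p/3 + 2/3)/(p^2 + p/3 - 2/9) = 3*(p + 1)/(3*p - 1)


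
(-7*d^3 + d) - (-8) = -7*d^3 + d + 8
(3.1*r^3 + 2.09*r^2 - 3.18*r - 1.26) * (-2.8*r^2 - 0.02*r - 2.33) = -8.68*r^5 - 5.914*r^4 + 1.6392*r^3 - 1.2781*r^2 + 7.4346*r + 2.9358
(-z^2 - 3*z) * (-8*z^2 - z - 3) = 8*z^4 + 25*z^3 + 6*z^2 + 9*z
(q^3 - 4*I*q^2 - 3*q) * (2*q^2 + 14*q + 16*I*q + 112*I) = 2*q^5 + 14*q^4 + 8*I*q^4 + 58*q^3 + 56*I*q^3 + 406*q^2 - 48*I*q^2 - 336*I*q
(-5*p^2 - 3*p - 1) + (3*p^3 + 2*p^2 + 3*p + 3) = 3*p^3 - 3*p^2 + 2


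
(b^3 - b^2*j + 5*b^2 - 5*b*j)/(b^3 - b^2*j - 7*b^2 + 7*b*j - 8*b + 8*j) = b*(b + 5)/(b^2 - 7*b - 8)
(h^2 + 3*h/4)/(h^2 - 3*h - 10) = h*(4*h + 3)/(4*(h^2 - 3*h - 10))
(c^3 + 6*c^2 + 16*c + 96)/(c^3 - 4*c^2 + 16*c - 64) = (c + 6)/(c - 4)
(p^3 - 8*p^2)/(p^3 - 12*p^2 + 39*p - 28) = p^2*(p - 8)/(p^3 - 12*p^2 + 39*p - 28)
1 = 1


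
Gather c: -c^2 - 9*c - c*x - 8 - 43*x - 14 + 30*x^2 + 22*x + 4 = -c^2 + c*(-x - 9) + 30*x^2 - 21*x - 18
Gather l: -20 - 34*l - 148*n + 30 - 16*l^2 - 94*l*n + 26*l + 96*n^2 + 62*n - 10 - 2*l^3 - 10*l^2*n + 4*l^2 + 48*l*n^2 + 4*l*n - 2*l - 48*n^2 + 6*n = -2*l^3 + l^2*(-10*n - 12) + l*(48*n^2 - 90*n - 10) + 48*n^2 - 80*n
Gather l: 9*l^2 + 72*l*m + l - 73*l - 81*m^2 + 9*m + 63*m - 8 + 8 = 9*l^2 + l*(72*m - 72) - 81*m^2 + 72*m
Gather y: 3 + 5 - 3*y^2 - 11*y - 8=-3*y^2 - 11*y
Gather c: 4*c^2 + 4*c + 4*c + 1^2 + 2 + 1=4*c^2 + 8*c + 4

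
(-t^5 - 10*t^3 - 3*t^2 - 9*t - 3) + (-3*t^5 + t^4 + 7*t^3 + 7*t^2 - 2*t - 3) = -4*t^5 + t^4 - 3*t^3 + 4*t^2 - 11*t - 6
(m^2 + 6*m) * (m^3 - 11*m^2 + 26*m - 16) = m^5 - 5*m^4 - 40*m^3 + 140*m^2 - 96*m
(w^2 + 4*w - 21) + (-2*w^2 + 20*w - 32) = -w^2 + 24*w - 53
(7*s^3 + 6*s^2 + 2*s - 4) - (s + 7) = 7*s^3 + 6*s^2 + s - 11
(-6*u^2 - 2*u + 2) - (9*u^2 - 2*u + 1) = 1 - 15*u^2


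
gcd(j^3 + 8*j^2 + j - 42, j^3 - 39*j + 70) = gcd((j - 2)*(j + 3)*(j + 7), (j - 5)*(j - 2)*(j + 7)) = j^2 + 5*j - 14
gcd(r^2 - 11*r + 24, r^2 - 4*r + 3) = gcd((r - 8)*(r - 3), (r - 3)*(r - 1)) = r - 3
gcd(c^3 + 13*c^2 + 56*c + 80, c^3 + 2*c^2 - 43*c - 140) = c^2 + 9*c + 20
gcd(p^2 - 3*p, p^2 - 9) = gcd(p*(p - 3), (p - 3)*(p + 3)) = p - 3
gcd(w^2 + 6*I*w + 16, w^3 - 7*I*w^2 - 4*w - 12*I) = w - 2*I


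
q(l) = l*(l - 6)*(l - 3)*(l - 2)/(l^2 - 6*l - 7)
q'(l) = l*(6 - 2*l)*(l - 6)*(l - 3)*(l - 2)/(l^2 - 6*l - 7)^2 + l*(l - 6)*(l - 3)/(l^2 - 6*l - 7) + l*(l - 6)*(l - 2)/(l^2 - 6*l - 7) + l*(l - 3)*(l - 2)/(l^2 - 6*l - 7) + (l - 6)*(l - 3)*(l - 2)/(l^2 - 6*l - 7) = (2*l^5 - 29*l^4 + 104*l^3 + 51*l^2 - 504*l + 252)/(l^4 - 12*l^3 + 22*l^2 + 84*l + 49)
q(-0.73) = -23.97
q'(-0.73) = 137.28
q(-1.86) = 35.99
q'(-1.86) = 5.25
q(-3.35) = 43.75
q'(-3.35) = -9.96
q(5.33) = 2.62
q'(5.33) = -0.35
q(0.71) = 1.03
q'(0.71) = -0.43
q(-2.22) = 35.74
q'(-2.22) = -2.59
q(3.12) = 0.08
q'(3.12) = 0.70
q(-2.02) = 35.53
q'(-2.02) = 0.84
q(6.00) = 0.00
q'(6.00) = -10.29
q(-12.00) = 217.03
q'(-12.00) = -28.96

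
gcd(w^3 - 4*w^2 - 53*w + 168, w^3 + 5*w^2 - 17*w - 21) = w^2 + 4*w - 21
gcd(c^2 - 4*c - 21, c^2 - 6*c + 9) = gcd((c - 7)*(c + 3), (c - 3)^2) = 1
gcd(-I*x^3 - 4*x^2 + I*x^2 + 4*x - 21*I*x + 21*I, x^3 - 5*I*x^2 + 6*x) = 1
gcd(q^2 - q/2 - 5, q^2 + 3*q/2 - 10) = q - 5/2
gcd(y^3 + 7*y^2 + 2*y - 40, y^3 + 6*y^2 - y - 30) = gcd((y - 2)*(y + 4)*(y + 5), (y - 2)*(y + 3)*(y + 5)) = y^2 + 3*y - 10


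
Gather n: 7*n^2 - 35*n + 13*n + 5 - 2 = 7*n^2 - 22*n + 3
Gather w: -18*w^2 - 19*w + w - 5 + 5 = -18*w^2 - 18*w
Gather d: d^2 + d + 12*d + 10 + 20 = d^2 + 13*d + 30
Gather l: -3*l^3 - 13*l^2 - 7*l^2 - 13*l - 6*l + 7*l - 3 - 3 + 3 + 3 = -3*l^3 - 20*l^2 - 12*l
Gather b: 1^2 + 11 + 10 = 22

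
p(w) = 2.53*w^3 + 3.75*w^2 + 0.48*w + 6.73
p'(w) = 7.59*w^2 + 7.5*w + 0.48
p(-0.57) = 7.21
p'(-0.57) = -1.33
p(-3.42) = -52.25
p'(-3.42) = 63.61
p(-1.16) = 7.27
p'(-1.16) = 1.99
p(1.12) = 15.53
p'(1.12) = 18.40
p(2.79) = 92.21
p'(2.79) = 80.49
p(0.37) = 7.55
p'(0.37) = 4.29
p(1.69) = 30.46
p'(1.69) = 34.83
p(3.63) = 178.90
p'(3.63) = 127.72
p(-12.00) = -3830.87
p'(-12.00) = 1003.44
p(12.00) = 4924.33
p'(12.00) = 1183.44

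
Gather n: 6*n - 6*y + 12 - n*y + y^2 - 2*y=n*(6 - y) + y^2 - 8*y + 12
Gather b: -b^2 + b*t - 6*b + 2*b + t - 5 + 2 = -b^2 + b*(t - 4) + t - 3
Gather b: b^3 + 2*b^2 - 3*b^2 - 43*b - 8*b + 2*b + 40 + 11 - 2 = b^3 - b^2 - 49*b + 49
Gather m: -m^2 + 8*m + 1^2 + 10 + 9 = -m^2 + 8*m + 20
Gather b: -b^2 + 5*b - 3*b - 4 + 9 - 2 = -b^2 + 2*b + 3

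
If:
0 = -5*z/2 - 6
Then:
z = -12/5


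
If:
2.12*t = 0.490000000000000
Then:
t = 0.23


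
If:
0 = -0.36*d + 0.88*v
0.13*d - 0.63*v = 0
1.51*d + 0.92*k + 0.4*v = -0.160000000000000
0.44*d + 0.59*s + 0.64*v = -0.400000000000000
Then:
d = 0.00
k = -0.17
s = -0.68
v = 0.00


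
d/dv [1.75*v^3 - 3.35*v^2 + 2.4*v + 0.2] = 5.25*v^2 - 6.7*v + 2.4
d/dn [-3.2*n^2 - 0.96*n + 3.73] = -6.4*n - 0.96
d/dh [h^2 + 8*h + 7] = 2*h + 8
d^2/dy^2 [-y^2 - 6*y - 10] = -2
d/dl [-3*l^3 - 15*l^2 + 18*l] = -9*l^2 - 30*l + 18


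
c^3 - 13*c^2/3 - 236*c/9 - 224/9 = (c - 8)*(c + 4/3)*(c + 7/3)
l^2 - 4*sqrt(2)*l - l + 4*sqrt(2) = (l - 1)*(l - 4*sqrt(2))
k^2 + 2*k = k*(k + 2)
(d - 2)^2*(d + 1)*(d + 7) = d^4 + 4*d^3 - 21*d^2 + 4*d + 28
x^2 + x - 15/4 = (x - 3/2)*(x + 5/2)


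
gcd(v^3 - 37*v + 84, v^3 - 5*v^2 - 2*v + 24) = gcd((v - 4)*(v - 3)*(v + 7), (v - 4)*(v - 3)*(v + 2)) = v^2 - 7*v + 12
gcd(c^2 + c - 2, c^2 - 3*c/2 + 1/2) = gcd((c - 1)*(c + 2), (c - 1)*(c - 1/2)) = c - 1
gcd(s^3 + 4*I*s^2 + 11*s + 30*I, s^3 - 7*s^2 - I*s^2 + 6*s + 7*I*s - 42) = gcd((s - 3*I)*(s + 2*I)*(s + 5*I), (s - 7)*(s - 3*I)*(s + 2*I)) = s^2 - I*s + 6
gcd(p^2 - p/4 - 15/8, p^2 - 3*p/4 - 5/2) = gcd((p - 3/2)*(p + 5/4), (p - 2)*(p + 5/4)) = p + 5/4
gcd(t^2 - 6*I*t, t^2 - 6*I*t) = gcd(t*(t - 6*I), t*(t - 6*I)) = t^2 - 6*I*t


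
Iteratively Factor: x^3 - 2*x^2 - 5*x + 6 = (x - 3)*(x^2 + x - 2) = (x - 3)*(x - 1)*(x + 2)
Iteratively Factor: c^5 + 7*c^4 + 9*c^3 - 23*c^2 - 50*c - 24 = (c + 4)*(c^4 + 3*c^3 - 3*c^2 - 11*c - 6) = (c - 2)*(c + 4)*(c^3 + 5*c^2 + 7*c + 3) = (c - 2)*(c + 1)*(c + 4)*(c^2 + 4*c + 3) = (c - 2)*(c + 1)*(c + 3)*(c + 4)*(c + 1)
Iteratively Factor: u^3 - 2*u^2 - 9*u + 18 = (u - 2)*(u^2 - 9) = (u - 2)*(u + 3)*(u - 3)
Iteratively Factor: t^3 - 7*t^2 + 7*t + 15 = (t + 1)*(t^2 - 8*t + 15) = (t - 3)*(t + 1)*(t - 5)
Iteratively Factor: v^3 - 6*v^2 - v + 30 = (v - 5)*(v^2 - v - 6) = (v - 5)*(v - 3)*(v + 2)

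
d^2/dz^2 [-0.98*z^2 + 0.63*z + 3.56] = -1.96000000000000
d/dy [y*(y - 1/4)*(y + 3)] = 3*y^2 + 11*y/2 - 3/4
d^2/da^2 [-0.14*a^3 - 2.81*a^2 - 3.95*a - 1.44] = -0.84*a - 5.62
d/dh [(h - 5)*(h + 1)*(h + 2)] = 3*h^2 - 4*h - 13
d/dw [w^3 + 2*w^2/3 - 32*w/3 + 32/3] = 3*w^2 + 4*w/3 - 32/3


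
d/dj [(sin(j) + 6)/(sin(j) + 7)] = cos(j)/(sin(j) + 7)^2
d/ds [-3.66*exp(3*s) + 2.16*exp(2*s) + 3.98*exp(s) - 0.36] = (-10.98*exp(2*s) + 4.32*exp(s) + 3.98)*exp(s)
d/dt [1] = 0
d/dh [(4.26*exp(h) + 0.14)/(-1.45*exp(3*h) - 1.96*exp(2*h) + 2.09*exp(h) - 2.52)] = (12.354*exp(3*h) + 8.9586*exp(2*h) + 0.5488*exp(h) - 11.0278)*exp(h)/(2.1025*exp(6*h) + 5.684*exp(5*h) - 2.2194*exp(4*h) - 0.8848*exp(3*h) + 14.2465*exp(2*h) - 10.5336*exp(h) + 6.3504)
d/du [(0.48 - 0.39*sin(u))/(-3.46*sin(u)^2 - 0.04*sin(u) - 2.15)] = (-1.3494*sin(u)^2 + 3.3216*sin(u) + 0.8577)*cos(u)/(11.9716*sin(u)^4 + 0.2768*sin(u)^3 + 14.8796*sin(u)^2 + 0.172*sin(u) + 4.6225)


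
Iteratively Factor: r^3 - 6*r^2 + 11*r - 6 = (r - 1)*(r^2 - 5*r + 6) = (r - 3)*(r - 1)*(r - 2)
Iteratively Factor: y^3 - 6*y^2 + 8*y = (y - 2)*(y^2 - 4*y) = y*(y - 2)*(y - 4)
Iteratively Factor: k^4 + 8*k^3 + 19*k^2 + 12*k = (k + 1)*(k^3 + 7*k^2 + 12*k) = k*(k + 1)*(k^2 + 7*k + 12) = k*(k + 1)*(k + 3)*(k + 4)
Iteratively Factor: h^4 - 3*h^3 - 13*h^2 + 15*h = (h - 1)*(h^3 - 2*h^2 - 15*h) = (h - 1)*(h + 3)*(h^2 - 5*h) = h*(h - 1)*(h + 3)*(h - 5)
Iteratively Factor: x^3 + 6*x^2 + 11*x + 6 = (x + 2)*(x^2 + 4*x + 3) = (x + 2)*(x + 3)*(x + 1)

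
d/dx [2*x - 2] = 2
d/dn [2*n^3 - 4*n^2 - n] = 6*n^2 - 8*n - 1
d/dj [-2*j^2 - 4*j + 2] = -4*j - 4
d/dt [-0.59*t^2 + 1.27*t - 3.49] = 1.27 - 1.18*t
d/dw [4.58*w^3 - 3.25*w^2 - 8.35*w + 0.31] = 13.74*w^2 - 6.5*w - 8.35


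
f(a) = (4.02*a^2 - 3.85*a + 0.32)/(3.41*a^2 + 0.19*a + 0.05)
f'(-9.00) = 0.02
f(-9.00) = 1.31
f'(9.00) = 0.01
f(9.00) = 1.05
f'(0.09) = -33.55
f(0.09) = 0.06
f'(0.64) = 1.75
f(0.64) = -0.32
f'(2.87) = 0.13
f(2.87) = 0.78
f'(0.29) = 2.60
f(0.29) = -1.17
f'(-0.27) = 20.28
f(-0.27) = 6.68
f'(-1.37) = 0.74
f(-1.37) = 2.12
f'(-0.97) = 1.54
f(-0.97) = 2.55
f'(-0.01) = -99.77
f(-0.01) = 7.41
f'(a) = (-6.82*a - 0.19)*(4.02*a^2 - 3.85*a + 0.32)/(3.41*a^2 + 0.19*a + 0.05)^2 + (8.04*a - 3.85)/(3.41*a^2 + 0.19*a + 0.05)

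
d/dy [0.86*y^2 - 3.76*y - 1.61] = 1.72*y - 3.76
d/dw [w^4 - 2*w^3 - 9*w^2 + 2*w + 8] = 4*w^3 - 6*w^2 - 18*w + 2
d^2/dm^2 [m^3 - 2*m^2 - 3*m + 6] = 6*m - 4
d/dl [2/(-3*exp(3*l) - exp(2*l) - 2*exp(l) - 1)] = (18*exp(2*l) + 4*exp(l) + 4)*exp(l)/(3*exp(3*l) + exp(2*l) + 2*exp(l) + 1)^2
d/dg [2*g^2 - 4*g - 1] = 4*g - 4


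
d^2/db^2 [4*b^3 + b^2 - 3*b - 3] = 24*b + 2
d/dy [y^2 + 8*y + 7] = 2*y + 8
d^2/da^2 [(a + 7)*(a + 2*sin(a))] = -2*(a + 7)*sin(a) + 4*cos(a) + 2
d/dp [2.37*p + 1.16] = 2.37000000000000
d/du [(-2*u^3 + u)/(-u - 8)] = 4*(u^3 + 12*u^2 - 2)/(u^2 + 16*u + 64)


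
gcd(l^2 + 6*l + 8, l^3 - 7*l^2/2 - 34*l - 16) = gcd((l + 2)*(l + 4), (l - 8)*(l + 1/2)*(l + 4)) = l + 4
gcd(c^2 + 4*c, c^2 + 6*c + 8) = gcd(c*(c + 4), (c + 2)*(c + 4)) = c + 4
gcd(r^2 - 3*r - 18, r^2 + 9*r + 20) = 1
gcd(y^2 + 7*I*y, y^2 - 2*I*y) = y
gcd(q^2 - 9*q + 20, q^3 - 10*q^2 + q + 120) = q - 5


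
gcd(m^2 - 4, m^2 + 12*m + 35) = 1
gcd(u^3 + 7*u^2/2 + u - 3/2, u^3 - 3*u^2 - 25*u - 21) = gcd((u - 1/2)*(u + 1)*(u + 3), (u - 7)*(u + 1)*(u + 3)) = u^2 + 4*u + 3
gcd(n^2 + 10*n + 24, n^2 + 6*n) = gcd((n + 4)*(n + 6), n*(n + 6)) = n + 6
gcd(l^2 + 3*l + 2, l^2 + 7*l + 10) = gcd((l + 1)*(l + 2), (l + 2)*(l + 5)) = l + 2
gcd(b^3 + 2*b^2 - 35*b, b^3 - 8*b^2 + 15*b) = b^2 - 5*b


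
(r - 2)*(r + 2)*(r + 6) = r^3 + 6*r^2 - 4*r - 24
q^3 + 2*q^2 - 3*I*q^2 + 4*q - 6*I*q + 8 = (q + 2)*(q - 4*I)*(q + I)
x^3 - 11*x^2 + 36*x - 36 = (x - 6)*(x - 3)*(x - 2)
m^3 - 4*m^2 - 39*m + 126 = (m - 7)*(m - 3)*(m + 6)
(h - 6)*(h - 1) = h^2 - 7*h + 6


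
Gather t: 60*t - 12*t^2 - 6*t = -12*t^2 + 54*t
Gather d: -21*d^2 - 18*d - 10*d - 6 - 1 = -21*d^2 - 28*d - 7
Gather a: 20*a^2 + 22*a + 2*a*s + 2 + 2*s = 20*a^2 + a*(2*s + 22) + 2*s + 2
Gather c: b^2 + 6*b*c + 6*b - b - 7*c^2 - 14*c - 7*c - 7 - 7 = b^2 + 5*b - 7*c^2 + c*(6*b - 21) - 14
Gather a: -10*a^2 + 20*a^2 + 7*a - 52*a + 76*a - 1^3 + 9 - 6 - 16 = 10*a^2 + 31*a - 14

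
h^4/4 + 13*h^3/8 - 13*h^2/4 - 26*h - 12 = (h/4 + 1)*(h - 4)*(h + 1/2)*(h + 6)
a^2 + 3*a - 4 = (a - 1)*(a + 4)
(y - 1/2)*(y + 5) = y^2 + 9*y/2 - 5/2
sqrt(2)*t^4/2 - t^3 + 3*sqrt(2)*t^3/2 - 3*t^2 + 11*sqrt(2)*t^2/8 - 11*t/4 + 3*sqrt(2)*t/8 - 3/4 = (t + 1/2)*(t + 3/2)*(t - sqrt(2))*(sqrt(2)*t/2 + sqrt(2)/2)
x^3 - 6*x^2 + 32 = (x - 4)^2*(x + 2)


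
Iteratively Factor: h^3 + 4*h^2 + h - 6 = (h - 1)*(h^2 + 5*h + 6) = (h - 1)*(h + 3)*(h + 2)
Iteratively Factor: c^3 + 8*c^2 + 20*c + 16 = (c + 2)*(c^2 + 6*c + 8) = (c + 2)^2*(c + 4)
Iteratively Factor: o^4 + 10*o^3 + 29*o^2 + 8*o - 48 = (o + 4)*(o^3 + 6*o^2 + 5*o - 12) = (o + 4)^2*(o^2 + 2*o - 3) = (o - 1)*(o + 4)^2*(o + 3)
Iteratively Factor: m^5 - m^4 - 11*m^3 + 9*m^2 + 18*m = (m + 3)*(m^4 - 4*m^3 + m^2 + 6*m) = (m - 3)*(m + 3)*(m^3 - m^2 - 2*m) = (m - 3)*(m - 2)*(m + 3)*(m^2 + m) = (m - 3)*(m - 2)*(m + 1)*(m + 3)*(m)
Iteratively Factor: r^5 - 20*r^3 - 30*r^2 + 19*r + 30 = (r + 3)*(r^4 - 3*r^3 - 11*r^2 + 3*r + 10) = (r + 1)*(r + 3)*(r^3 - 4*r^2 - 7*r + 10) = (r - 5)*(r + 1)*(r + 3)*(r^2 + r - 2) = (r - 5)*(r - 1)*(r + 1)*(r + 3)*(r + 2)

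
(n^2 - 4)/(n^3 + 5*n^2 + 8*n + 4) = (n - 2)/(n^2 + 3*n + 2)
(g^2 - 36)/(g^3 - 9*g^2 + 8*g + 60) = (g + 6)/(g^2 - 3*g - 10)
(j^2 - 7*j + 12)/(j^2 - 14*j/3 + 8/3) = 3*(j - 3)/(3*j - 2)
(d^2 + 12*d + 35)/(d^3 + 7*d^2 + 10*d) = (d + 7)/(d*(d + 2))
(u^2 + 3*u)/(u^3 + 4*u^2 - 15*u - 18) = u*(u + 3)/(u^3 + 4*u^2 - 15*u - 18)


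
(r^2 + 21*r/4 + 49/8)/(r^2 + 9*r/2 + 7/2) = (r + 7/4)/(r + 1)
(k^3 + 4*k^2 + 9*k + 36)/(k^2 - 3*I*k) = k + 4 + 3*I + 12*I/k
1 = 1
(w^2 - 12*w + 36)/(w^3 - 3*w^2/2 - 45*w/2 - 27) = 2*(w - 6)/(2*w^2 + 9*w + 9)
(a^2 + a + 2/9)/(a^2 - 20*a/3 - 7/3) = (a + 2/3)/(a - 7)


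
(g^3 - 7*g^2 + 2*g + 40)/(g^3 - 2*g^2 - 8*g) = (g - 5)/g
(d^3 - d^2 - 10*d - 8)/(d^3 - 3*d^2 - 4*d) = (d + 2)/d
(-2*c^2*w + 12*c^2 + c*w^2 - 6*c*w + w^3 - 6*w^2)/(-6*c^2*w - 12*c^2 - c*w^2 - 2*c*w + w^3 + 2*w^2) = (-c*w + 6*c + w^2 - 6*w)/(-3*c*w - 6*c + w^2 + 2*w)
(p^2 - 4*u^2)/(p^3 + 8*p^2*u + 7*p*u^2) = (p^2 - 4*u^2)/(p*(p^2 + 8*p*u + 7*u^2))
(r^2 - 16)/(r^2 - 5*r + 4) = (r + 4)/(r - 1)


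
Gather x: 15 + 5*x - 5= 5*x + 10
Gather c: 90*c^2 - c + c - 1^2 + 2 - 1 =90*c^2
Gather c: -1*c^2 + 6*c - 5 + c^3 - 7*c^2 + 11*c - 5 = c^3 - 8*c^2 + 17*c - 10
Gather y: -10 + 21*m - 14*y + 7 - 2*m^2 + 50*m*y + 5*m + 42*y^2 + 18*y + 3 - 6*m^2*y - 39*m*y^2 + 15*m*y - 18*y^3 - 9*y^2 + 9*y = -2*m^2 + 26*m - 18*y^3 + y^2*(33 - 39*m) + y*(-6*m^2 + 65*m + 13)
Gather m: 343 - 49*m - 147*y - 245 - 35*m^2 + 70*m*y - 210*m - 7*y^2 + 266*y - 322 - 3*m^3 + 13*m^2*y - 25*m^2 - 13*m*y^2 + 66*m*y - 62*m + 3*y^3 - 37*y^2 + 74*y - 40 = -3*m^3 + m^2*(13*y - 60) + m*(-13*y^2 + 136*y - 321) + 3*y^3 - 44*y^2 + 193*y - 264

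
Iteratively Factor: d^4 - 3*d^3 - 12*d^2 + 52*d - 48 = (d - 2)*(d^3 - d^2 - 14*d + 24) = (d - 3)*(d - 2)*(d^2 + 2*d - 8) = (d - 3)*(d - 2)*(d + 4)*(d - 2)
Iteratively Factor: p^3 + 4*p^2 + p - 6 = (p + 3)*(p^2 + p - 2) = (p + 2)*(p + 3)*(p - 1)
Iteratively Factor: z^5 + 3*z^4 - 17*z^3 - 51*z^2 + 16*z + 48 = (z - 1)*(z^4 + 4*z^3 - 13*z^2 - 64*z - 48) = (z - 4)*(z - 1)*(z^3 + 8*z^2 + 19*z + 12) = (z - 4)*(z - 1)*(z + 1)*(z^2 + 7*z + 12) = (z - 4)*(z - 1)*(z + 1)*(z + 3)*(z + 4)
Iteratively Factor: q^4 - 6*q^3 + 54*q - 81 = (q + 3)*(q^3 - 9*q^2 + 27*q - 27) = (q - 3)*(q + 3)*(q^2 - 6*q + 9) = (q - 3)^2*(q + 3)*(q - 3)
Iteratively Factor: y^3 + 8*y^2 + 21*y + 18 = (y + 3)*(y^2 + 5*y + 6) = (y + 3)^2*(y + 2)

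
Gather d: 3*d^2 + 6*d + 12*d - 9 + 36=3*d^2 + 18*d + 27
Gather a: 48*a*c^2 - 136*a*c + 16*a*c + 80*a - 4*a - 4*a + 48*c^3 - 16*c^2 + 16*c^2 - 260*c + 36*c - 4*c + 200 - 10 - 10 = a*(48*c^2 - 120*c + 72) + 48*c^3 - 228*c + 180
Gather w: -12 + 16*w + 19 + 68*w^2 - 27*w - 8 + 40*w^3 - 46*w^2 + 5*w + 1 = 40*w^3 + 22*w^2 - 6*w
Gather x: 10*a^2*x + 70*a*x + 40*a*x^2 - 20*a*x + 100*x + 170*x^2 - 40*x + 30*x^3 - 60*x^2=30*x^3 + x^2*(40*a + 110) + x*(10*a^2 + 50*a + 60)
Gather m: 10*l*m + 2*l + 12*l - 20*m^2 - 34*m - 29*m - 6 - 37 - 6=14*l - 20*m^2 + m*(10*l - 63) - 49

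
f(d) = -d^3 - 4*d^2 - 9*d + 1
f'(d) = -3*d^2 - 8*d - 9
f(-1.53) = 8.99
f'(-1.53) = -3.78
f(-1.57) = 9.14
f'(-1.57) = -3.83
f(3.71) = -138.51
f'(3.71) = -79.97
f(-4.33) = 46.16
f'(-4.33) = -30.61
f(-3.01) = 19.12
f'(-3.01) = -12.10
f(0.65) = -6.81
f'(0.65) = -15.47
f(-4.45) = 49.96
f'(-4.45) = -32.81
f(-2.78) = 16.59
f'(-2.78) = -9.95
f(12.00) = -2411.00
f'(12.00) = -537.00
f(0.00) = 1.00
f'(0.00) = -9.00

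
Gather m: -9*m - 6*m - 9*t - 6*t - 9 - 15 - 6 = -15*m - 15*t - 30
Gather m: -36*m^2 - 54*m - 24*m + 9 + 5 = -36*m^2 - 78*m + 14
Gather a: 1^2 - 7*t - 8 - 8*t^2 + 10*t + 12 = -8*t^2 + 3*t + 5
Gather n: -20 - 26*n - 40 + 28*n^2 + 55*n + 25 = 28*n^2 + 29*n - 35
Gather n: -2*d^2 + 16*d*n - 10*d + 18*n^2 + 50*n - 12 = -2*d^2 - 10*d + 18*n^2 + n*(16*d + 50) - 12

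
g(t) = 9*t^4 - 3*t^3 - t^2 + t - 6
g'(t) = 36*t^3 - 9*t^2 - 2*t + 1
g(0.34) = -5.77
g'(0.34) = 0.69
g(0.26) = -5.82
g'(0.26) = 0.50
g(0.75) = -4.23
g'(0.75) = 9.62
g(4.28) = 2764.83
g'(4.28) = 2650.07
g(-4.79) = 5033.86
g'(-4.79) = -4152.40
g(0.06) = -5.94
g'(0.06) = 0.86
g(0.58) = -5.32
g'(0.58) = 3.84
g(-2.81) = 610.99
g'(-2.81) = -863.21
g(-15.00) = 465504.00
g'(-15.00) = -123494.00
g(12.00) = 181302.00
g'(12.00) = 60889.00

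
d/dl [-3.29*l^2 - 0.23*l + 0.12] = -6.58*l - 0.23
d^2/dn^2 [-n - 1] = 0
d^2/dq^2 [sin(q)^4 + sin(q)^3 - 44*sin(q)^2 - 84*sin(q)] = -16*sin(q)^4 - 9*sin(q)^3 + 188*sin(q)^2 + 90*sin(q) - 88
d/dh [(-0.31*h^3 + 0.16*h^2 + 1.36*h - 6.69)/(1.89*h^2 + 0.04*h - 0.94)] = (-0.5859*h^4 - 0.0248*h^3 - 1.6898*h^2 + 24.9874*h - 1.0108)/(3.5721*h^4 + 0.1512*h^3 - 3.5516*h^2 - 0.0752*h + 0.8836)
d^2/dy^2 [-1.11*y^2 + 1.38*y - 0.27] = -2.22000000000000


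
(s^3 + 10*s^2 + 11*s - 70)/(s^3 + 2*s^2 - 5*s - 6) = (s^2 + 12*s + 35)/(s^2 + 4*s + 3)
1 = 1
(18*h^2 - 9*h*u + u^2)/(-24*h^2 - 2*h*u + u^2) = (-3*h + u)/(4*h + u)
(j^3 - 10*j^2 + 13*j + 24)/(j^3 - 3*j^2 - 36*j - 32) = (j - 3)/(j + 4)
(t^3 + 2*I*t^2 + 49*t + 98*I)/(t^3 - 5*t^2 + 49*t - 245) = (t + 2*I)/(t - 5)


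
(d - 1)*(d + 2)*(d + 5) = d^3 + 6*d^2 + 3*d - 10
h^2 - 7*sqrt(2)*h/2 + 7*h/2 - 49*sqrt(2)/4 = (h + 7/2)*(h - 7*sqrt(2)/2)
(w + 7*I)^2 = w^2 + 14*I*w - 49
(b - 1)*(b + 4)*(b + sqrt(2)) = b^3 + sqrt(2)*b^2 + 3*b^2 - 4*b + 3*sqrt(2)*b - 4*sqrt(2)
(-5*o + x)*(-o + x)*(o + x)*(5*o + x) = 25*o^4 - 26*o^2*x^2 + x^4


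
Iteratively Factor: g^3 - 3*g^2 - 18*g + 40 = (g - 5)*(g^2 + 2*g - 8) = (g - 5)*(g + 4)*(g - 2)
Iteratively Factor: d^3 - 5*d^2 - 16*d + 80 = (d + 4)*(d^2 - 9*d + 20) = (d - 5)*(d + 4)*(d - 4)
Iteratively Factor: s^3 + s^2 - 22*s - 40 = (s + 2)*(s^2 - s - 20) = (s + 2)*(s + 4)*(s - 5)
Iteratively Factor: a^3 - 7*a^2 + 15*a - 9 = (a - 3)*(a^2 - 4*a + 3) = (a - 3)*(a - 1)*(a - 3)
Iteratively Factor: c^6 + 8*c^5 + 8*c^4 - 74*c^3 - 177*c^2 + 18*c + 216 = (c + 4)*(c^5 + 4*c^4 - 8*c^3 - 42*c^2 - 9*c + 54) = (c - 3)*(c + 4)*(c^4 + 7*c^3 + 13*c^2 - 3*c - 18) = (c - 3)*(c + 2)*(c + 4)*(c^3 + 5*c^2 + 3*c - 9) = (c - 3)*(c + 2)*(c + 3)*(c + 4)*(c^2 + 2*c - 3) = (c - 3)*(c + 2)*(c + 3)^2*(c + 4)*(c - 1)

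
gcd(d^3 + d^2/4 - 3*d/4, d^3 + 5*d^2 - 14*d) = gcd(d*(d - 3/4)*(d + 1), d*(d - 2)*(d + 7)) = d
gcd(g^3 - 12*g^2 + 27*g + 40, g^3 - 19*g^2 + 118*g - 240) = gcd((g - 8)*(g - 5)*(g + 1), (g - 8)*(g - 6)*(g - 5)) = g^2 - 13*g + 40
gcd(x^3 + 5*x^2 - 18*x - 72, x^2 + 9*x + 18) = x^2 + 9*x + 18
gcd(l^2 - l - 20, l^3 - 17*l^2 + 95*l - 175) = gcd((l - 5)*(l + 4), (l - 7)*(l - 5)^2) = l - 5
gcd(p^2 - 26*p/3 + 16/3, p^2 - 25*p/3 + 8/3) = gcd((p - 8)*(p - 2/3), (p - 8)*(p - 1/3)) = p - 8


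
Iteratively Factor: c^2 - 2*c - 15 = (c + 3)*(c - 5)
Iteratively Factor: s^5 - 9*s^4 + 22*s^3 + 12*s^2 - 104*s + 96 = (s - 2)*(s^4 - 7*s^3 + 8*s^2 + 28*s - 48) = (s - 2)*(s + 2)*(s^3 - 9*s^2 + 26*s - 24) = (s - 4)*(s - 2)*(s + 2)*(s^2 - 5*s + 6) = (s - 4)*(s - 3)*(s - 2)*(s + 2)*(s - 2)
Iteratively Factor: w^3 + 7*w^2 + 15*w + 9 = (w + 1)*(w^2 + 6*w + 9) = (w + 1)*(w + 3)*(w + 3)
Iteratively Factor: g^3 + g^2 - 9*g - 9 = (g + 3)*(g^2 - 2*g - 3) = (g - 3)*(g + 3)*(g + 1)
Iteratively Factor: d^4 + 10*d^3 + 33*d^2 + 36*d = (d + 4)*(d^3 + 6*d^2 + 9*d) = (d + 3)*(d + 4)*(d^2 + 3*d) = d*(d + 3)*(d + 4)*(d + 3)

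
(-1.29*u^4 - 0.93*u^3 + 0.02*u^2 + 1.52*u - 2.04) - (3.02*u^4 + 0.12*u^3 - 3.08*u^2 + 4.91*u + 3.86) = -4.31*u^4 - 1.05*u^3 + 3.1*u^2 - 3.39*u - 5.9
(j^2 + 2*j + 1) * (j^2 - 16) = j^4 + 2*j^3 - 15*j^2 - 32*j - 16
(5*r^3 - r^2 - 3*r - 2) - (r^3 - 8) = 4*r^3 - r^2 - 3*r + 6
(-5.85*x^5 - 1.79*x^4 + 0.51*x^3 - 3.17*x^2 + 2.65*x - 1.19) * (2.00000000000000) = -11.7*x^5 - 3.58*x^4 + 1.02*x^3 - 6.34*x^2 + 5.3*x - 2.38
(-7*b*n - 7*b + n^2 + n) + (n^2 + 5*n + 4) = -7*b*n - 7*b + 2*n^2 + 6*n + 4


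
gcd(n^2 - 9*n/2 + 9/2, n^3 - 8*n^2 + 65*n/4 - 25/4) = 1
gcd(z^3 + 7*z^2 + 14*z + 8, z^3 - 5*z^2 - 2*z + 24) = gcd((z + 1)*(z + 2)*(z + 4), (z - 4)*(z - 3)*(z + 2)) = z + 2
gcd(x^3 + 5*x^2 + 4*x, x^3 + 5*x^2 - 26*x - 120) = x + 4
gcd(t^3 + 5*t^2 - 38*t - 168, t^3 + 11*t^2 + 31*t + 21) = t + 7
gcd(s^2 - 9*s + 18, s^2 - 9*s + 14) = 1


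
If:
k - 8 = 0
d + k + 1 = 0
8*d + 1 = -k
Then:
No Solution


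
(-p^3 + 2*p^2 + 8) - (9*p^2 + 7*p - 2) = -p^3 - 7*p^2 - 7*p + 10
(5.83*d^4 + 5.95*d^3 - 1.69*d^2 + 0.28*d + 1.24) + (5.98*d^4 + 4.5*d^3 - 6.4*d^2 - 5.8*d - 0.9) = 11.81*d^4 + 10.45*d^3 - 8.09*d^2 - 5.52*d + 0.34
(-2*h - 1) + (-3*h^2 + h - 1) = -3*h^2 - h - 2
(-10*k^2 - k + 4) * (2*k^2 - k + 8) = -20*k^4 + 8*k^3 - 71*k^2 - 12*k + 32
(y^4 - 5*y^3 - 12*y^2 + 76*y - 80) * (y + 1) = y^5 - 4*y^4 - 17*y^3 + 64*y^2 - 4*y - 80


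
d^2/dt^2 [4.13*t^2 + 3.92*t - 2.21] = 8.26000000000000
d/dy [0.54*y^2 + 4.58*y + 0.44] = 1.08*y + 4.58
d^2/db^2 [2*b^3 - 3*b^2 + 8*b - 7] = 12*b - 6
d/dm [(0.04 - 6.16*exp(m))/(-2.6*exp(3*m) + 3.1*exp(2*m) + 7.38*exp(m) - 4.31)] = (-32.032*exp(3*m) + 19.408*exp(2*m) - 0.247999999999998*exp(m) + 26.2544)*exp(m)/(6.76*exp(6*m) - 16.12*exp(5*m) - 28.766*exp(4*m) + 68.168*exp(3*m) + 27.7424*exp(2*m) - 63.6156*exp(m) + 18.5761)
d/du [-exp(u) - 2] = -exp(u)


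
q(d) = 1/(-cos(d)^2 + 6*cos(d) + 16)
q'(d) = (-2*sin(d)*cos(d) + 6*sin(d))/(-cos(d)^2 + 6*cos(d) + 16)^2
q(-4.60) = 0.07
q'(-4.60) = 0.03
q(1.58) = 0.06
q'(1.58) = 0.02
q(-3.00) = 0.11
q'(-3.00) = -0.01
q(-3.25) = 0.11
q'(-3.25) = 0.01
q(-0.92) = 0.05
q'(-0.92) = -0.01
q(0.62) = 0.05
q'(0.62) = 0.01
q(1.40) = 0.06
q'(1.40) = 0.02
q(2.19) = 0.08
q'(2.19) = 0.04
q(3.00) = 0.11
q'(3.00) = 0.01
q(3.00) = 0.11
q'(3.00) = 0.01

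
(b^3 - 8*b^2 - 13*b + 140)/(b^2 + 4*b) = b - 12 + 35/b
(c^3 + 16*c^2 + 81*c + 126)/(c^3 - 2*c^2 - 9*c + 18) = (c^2 + 13*c + 42)/(c^2 - 5*c + 6)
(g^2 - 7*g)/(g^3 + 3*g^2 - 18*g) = (g - 7)/(g^2 + 3*g - 18)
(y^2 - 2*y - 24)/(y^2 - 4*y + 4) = (y^2 - 2*y - 24)/(y^2 - 4*y + 4)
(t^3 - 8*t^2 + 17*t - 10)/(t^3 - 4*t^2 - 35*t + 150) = (t^2 - 3*t + 2)/(t^2 + t - 30)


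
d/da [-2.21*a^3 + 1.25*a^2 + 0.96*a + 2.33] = -6.63*a^2 + 2.5*a + 0.96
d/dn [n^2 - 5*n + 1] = 2*n - 5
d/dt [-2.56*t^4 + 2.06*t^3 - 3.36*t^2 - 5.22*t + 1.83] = -10.24*t^3 + 6.18*t^2 - 6.72*t - 5.22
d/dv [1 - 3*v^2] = -6*v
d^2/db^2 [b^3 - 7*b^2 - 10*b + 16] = 6*b - 14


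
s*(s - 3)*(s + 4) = s^3 + s^2 - 12*s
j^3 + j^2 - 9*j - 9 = (j - 3)*(j + 1)*(j + 3)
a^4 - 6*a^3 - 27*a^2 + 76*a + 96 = (a - 8)*(a - 3)*(a + 1)*(a + 4)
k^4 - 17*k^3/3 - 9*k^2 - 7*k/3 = k*(k - 7)*(k + 1/3)*(k + 1)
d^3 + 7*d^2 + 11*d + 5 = (d + 1)^2*(d + 5)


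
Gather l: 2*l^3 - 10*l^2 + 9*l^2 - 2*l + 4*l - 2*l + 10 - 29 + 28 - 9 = 2*l^3 - l^2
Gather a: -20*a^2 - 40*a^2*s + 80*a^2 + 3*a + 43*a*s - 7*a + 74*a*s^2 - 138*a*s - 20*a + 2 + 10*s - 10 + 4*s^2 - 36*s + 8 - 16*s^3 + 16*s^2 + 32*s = a^2*(60 - 40*s) + a*(74*s^2 - 95*s - 24) - 16*s^3 + 20*s^2 + 6*s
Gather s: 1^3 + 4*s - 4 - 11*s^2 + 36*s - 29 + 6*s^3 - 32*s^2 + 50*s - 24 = 6*s^3 - 43*s^2 + 90*s - 56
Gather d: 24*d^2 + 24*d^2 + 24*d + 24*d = 48*d^2 + 48*d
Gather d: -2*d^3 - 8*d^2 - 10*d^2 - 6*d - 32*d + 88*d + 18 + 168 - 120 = -2*d^3 - 18*d^2 + 50*d + 66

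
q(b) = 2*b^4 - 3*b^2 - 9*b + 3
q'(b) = 8*b^3 - 6*b - 9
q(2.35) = 26.28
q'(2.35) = 80.72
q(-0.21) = 4.76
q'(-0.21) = -7.81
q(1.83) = -1.09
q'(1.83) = 29.05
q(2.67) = 59.23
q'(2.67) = 127.25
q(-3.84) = 428.19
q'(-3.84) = -438.94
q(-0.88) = 9.80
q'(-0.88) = -9.17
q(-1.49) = 19.61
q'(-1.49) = -26.52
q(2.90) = 93.13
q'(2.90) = 168.71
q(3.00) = 111.00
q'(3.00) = 189.00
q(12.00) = 40935.00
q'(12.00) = 13743.00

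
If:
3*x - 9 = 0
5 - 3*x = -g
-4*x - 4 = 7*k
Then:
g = 4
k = -16/7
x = 3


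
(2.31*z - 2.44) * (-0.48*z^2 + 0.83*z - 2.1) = -1.1088*z^3 + 3.0885*z^2 - 6.8762*z + 5.124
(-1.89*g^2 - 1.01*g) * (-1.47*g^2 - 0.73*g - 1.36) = 2.7783*g^4 + 2.8644*g^3 + 3.3077*g^2 + 1.3736*g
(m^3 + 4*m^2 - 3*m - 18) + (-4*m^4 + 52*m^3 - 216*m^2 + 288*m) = -4*m^4 + 53*m^3 - 212*m^2 + 285*m - 18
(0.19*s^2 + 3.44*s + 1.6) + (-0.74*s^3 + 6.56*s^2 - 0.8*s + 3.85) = -0.74*s^3 + 6.75*s^2 + 2.64*s + 5.45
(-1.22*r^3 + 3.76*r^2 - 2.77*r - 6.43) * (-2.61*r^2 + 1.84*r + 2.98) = 3.1842*r^5 - 12.0584*r^4 + 10.5125*r^3 + 22.8903*r^2 - 20.0858*r - 19.1614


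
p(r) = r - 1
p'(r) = 1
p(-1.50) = -2.50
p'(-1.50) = 1.00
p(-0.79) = -1.79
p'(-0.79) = 1.00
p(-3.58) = -4.58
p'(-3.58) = 1.00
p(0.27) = -0.73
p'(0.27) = 1.00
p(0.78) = -0.22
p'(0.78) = 1.00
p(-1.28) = -2.28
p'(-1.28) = 1.00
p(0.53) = -0.47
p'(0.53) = 1.00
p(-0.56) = -1.56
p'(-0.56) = 1.00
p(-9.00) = -10.00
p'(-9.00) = 1.00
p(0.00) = -1.00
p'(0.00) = 1.00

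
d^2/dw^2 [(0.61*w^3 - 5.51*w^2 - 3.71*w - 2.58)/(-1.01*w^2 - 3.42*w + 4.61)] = (1.77635683940025e-15*w^5 - 3.5527136788005e-15*w^4 - 50.446192*w^3 + 227.426106*w^2 + 79.333116*w + 435.562246)/(1.030301*w^6 + 10.466226*w^5 + 21.332109*w^4 - 55.541484*w^3 - 97.367349*w^2 + 218.046546*w - 97.972181)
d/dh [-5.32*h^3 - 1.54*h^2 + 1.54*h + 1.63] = -15.96*h^2 - 3.08*h + 1.54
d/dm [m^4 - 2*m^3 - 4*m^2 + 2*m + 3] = 4*m^3 - 6*m^2 - 8*m + 2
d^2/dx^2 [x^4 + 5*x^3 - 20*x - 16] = 6*x*(2*x + 5)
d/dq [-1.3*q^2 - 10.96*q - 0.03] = -2.6*q - 10.96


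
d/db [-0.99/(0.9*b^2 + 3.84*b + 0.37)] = (1.782*b + 3.8016)/(0.9*b^2 + 3.84*b + 0.37)^2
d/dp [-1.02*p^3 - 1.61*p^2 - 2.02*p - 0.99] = -3.06*p^2 - 3.22*p - 2.02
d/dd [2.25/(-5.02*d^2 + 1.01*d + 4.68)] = (22.59*d - 2.2725)/(-5.02*d^2 + 1.01*d + 4.68)^2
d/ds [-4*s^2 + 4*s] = 4 - 8*s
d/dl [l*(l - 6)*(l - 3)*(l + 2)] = 4*l^3 - 21*l^2 + 36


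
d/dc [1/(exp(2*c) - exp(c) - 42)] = (1 - 2*exp(c))*exp(c)/(-exp(2*c) + exp(c) + 42)^2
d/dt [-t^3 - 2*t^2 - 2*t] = -3*t^2 - 4*t - 2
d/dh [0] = 0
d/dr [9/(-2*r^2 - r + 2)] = 9*(4*r + 1)/(2*r^2 + r - 2)^2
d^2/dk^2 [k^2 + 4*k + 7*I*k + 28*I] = 2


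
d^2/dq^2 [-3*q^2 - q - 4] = -6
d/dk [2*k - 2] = 2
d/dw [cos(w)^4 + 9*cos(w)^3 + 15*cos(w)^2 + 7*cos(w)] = -(4*cos(w)^3 + 27*cos(w)^2 + 30*cos(w) + 7)*sin(w)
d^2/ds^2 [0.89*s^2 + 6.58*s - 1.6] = 1.78000000000000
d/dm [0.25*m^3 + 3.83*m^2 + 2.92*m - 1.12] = 0.75*m^2 + 7.66*m + 2.92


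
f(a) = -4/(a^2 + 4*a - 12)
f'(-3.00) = -0.04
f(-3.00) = 0.27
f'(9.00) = 0.01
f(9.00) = -0.04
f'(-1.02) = 0.03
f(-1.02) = 0.27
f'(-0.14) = 0.09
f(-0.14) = 0.32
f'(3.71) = 0.17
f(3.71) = -0.24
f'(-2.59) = -0.02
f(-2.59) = 0.26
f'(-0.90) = 0.04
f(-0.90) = 0.27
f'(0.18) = 0.14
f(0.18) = 0.36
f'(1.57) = 2.70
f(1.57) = 1.23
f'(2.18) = 15.42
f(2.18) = -2.72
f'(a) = -4*(-2*a - 4)/(a^2 + 4*a - 12)^2 = 8*(a + 2)/(a^2 + 4*a - 12)^2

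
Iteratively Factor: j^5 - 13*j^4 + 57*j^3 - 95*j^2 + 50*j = (j - 5)*(j^4 - 8*j^3 + 17*j^2 - 10*j) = (j - 5)*(j - 1)*(j^3 - 7*j^2 + 10*j) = (j - 5)^2*(j - 1)*(j^2 - 2*j) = j*(j - 5)^2*(j - 1)*(j - 2)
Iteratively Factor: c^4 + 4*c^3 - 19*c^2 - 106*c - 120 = (c + 3)*(c^3 + c^2 - 22*c - 40) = (c - 5)*(c + 3)*(c^2 + 6*c + 8) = (c - 5)*(c + 3)*(c + 4)*(c + 2)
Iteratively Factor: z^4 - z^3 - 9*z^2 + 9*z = (z - 1)*(z^3 - 9*z) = (z - 1)*(z + 3)*(z^2 - 3*z) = z*(z - 1)*(z + 3)*(z - 3)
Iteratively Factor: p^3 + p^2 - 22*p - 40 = (p + 2)*(p^2 - p - 20) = (p + 2)*(p + 4)*(p - 5)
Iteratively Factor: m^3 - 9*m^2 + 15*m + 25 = (m - 5)*(m^2 - 4*m - 5) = (m - 5)^2*(m + 1)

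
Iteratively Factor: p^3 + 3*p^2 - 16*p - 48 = (p + 4)*(p^2 - p - 12) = (p + 3)*(p + 4)*(p - 4)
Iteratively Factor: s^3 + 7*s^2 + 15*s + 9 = (s + 1)*(s^2 + 6*s + 9) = (s + 1)*(s + 3)*(s + 3)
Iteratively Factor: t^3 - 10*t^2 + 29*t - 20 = (t - 5)*(t^2 - 5*t + 4) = (t - 5)*(t - 1)*(t - 4)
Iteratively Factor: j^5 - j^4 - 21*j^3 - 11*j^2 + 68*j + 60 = (j + 1)*(j^4 - 2*j^3 - 19*j^2 + 8*j + 60) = (j - 5)*(j + 1)*(j^3 + 3*j^2 - 4*j - 12) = (j - 5)*(j + 1)*(j + 2)*(j^2 + j - 6) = (j - 5)*(j - 2)*(j + 1)*(j + 2)*(j + 3)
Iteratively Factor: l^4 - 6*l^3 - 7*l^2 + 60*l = (l)*(l^3 - 6*l^2 - 7*l + 60) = l*(l + 3)*(l^2 - 9*l + 20) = l*(l - 5)*(l + 3)*(l - 4)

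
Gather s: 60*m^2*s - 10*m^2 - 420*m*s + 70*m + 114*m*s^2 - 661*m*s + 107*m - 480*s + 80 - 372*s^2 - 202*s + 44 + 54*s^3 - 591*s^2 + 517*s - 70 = -10*m^2 + 177*m + 54*s^3 + s^2*(114*m - 963) + s*(60*m^2 - 1081*m - 165) + 54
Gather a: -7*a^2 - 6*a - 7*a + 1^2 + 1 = -7*a^2 - 13*a + 2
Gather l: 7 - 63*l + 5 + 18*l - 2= 10 - 45*l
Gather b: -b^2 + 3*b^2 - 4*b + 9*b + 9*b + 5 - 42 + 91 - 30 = 2*b^2 + 14*b + 24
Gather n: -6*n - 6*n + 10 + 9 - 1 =18 - 12*n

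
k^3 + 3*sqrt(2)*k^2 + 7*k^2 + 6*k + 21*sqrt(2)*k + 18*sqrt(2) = (k + 1)*(k + 6)*(k + 3*sqrt(2))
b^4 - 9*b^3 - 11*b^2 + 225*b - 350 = (b - 7)*(b - 5)*(b - 2)*(b + 5)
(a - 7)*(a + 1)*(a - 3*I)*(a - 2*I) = a^4 - 6*a^3 - 5*I*a^3 - 13*a^2 + 30*I*a^2 + 36*a + 35*I*a + 42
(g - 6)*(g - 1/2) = g^2 - 13*g/2 + 3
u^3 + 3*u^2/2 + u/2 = u*(u + 1/2)*(u + 1)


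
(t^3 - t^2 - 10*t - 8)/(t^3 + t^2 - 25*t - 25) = (t^2 - 2*t - 8)/(t^2 - 25)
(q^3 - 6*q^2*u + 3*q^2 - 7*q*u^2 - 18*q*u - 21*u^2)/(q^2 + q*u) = q - 7*u + 3 - 21*u/q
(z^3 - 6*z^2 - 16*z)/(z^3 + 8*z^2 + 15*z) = (z^2 - 6*z - 16)/(z^2 + 8*z + 15)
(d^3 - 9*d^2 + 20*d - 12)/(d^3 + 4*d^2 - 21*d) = (d^3 - 9*d^2 + 20*d - 12)/(d*(d^2 + 4*d - 21))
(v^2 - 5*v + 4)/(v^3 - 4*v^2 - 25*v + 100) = (v - 1)/(v^2 - 25)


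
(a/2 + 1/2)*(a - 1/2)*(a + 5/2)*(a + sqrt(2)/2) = a^4/2 + sqrt(2)*a^3/4 + 3*a^3/2 + 3*a^2/8 + 3*sqrt(2)*a^2/4 - 5*a/8 + 3*sqrt(2)*a/16 - 5*sqrt(2)/16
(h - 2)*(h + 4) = h^2 + 2*h - 8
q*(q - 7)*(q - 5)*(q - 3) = q^4 - 15*q^3 + 71*q^2 - 105*q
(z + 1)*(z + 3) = z^2 + 4*z + 3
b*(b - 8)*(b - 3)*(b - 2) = b^4 - 13*b^3 + 46*b^2 - 48*b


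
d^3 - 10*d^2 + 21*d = d*(d - 7)*(d - 3)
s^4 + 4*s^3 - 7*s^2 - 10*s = s*(s - 2)*(s + 1)*(s + 5)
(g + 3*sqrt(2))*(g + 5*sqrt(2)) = g^2 + 8*sqrt(2)*g + 30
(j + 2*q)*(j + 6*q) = j^2 + 8*j*q + 12*q^2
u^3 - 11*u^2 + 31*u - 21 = (u - 7)*(u - 3)*(u - 1)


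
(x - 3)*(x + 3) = x^2 - 9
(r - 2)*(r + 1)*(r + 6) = r^3 + 5*r^2 - 8*r - 12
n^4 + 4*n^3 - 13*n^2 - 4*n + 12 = (n - 2)*(n - 1)*(n + 1)*(n + 6)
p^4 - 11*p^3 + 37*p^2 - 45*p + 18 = (p - 6)*(p - 3)*(p - 1)^2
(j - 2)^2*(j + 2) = j^3 - 2*j^2 - 4*j + 8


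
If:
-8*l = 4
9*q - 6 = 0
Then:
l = -1/2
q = 2/3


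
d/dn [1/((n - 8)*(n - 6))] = 2*(7 - n)/(n^4 - 28*n^3 + 292*n^2 - 1344*n + 2304)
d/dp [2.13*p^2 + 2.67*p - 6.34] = 4.26*p + 2.67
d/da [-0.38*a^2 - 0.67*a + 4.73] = -0.76*a - 0.67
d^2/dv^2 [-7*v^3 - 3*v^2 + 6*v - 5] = -42*v - 6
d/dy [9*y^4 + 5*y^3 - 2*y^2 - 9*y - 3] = 36*y^3 + 15*y^2 - 4*y - 9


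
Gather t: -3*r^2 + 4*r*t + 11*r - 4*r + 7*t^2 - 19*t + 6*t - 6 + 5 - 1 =-3*r^2 + 7*r + 7*t^2 + t*(4*r - 13) - 2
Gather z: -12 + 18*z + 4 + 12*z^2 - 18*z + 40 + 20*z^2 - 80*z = 32*z^2 - 80*z + 32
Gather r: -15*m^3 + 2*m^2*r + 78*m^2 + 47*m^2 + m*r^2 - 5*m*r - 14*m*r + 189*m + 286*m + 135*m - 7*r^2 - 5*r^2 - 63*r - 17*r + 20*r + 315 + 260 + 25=-15*m^3 + 125*m^2 + 610*m + r^2*(m - 12) + r*(2*m^2 - 19*m - 60) + 600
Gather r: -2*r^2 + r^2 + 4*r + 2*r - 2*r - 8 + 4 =-r^2 + 4*r - 4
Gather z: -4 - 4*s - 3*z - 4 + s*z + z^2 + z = -4*s + z^2 + z*(s - 2) - 8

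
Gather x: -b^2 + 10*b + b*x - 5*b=-b^2 + b*x + 5*b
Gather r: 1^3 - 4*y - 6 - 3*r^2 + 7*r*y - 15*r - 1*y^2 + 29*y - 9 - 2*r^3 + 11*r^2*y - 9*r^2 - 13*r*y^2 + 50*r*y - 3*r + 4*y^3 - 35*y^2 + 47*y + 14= -2*r^3 + r^2*(11*y - 12) + r*(-13*y^2 + 57*y - 18) + 4*y^3 - 36*y^2 + 72*y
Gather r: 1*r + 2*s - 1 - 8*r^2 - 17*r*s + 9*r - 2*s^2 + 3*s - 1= -8*r^2 + r*(10 - 17*s) - 2*s^2 + 5*s - 2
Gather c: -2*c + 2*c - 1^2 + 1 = 0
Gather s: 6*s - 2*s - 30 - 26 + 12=4*s - 44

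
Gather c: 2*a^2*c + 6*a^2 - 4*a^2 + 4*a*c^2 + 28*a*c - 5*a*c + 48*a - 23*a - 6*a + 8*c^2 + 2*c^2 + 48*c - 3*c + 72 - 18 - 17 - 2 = 2*a^2 + 19*a + c^2*(4*a + 10) + c*(2*a^2 + 23*a + 45) + 35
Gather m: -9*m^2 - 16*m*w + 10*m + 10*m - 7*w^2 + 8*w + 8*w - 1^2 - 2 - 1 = -9*m^2 + m*(20 - 16*w) - 7*w^2 + 16*w - 4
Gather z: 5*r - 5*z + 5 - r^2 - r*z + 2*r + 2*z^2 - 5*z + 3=-r^2 + 7*r + 2*z^2 + z*(-r - 10) + 8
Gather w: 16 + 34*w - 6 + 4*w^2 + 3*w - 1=4*w^2 + 37*w + 9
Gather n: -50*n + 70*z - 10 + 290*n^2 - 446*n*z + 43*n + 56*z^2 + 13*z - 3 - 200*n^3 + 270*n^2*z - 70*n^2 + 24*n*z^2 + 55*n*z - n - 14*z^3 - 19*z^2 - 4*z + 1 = -200*n^3 + n^2*(270*z + 220) + n*(24*z^2 - 391*z - 8) - 14*z^3 + 37*z^2 + 79*z - 12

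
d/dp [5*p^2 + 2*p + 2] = 10*p + 2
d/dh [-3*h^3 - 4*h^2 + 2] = h*(-9*h - 8)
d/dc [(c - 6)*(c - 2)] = 2*c - 8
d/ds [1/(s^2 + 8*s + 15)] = 2*(-s - 4)/(s^2 + 8*s + 15)^2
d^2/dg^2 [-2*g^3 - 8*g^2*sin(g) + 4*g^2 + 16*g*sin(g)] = 8*g^2*sin(g) - 16*g*sin(g) - 32*g*cos(g) - 12*g - 16*sin(g) + 32*cos(g) + 8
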